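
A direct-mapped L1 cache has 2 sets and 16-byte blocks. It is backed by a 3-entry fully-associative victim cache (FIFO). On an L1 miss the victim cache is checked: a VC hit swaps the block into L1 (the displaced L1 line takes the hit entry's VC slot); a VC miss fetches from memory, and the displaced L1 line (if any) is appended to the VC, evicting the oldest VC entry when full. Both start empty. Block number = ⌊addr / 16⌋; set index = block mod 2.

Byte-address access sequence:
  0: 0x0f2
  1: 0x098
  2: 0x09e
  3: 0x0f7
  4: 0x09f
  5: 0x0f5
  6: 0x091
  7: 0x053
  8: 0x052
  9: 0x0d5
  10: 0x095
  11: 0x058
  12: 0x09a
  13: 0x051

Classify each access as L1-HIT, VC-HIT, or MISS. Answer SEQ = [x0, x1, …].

SEQ = [MISS, MISS, L1-HIT, VC-HIT, VC-HIT, VC-HIT, VC-HIT, MISS, L1-HIT, MISS, VC-HIT, VC-HIT, VC-HIT, VC-HIT]

#0 0xf2→b15/s1 MISS; vc=[]
#1 0x98→b9/s1 MISS; vc=[15]
#2 0x9e→b9/s1 L1-HIT; vc=[15]
#3 0xf7→b15/s1 VC-HIT; vc=[9]
#4 0x9f→b9/s1 VC-HIT; vc=[15]
#5 0xf5→b15/s1 VC-HIT; vc=[9]
#6 0x91→b9/s1 VC-HIT; vc=[15]
#7 0x53→b5/s1 MISS; vc=[15,9]
#8 0x52→b5/s1 L1-HIT; vc=[15,9]
#9 0xd5→b13/s1 MISS; vc=[15,9,5]
#10 0x95→b9/s1 VC-HIT; vc=[15,13,5]
#11 0x58→b5/s1 VC-HIT; vc=[15,13,9]
#12 0x9a→b9/s1 VC-HIT; vc=[15,13,5]
#13 0x51→b5/s1 VC-HIT; vc=[15,13,9]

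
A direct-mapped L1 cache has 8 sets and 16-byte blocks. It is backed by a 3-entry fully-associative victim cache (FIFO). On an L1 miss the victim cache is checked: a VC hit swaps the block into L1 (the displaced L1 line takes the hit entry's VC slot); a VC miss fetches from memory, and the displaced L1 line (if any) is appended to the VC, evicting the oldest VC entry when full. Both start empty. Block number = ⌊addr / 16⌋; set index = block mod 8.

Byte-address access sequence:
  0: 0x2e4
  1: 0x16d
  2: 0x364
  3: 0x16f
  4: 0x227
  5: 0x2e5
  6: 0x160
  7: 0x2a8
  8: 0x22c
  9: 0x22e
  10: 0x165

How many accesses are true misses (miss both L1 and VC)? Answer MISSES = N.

  [0] addr=0x2e4 blk=46 s=6: MISS | VC []
  [1] addr=0x16d blk=22 s=6: MISS | VC [46]
  [2] addr=0x364 blk=54 s=6: MISS | VC [46, 22]
  [3] addr=0x16f blk=22 s=6: VC-HIT | VC [46, 54]
  [4] addr=0x227 blk=34 s=2: MISS | VC [46, 54]
  [5] addr=0x2e5 blk=46 s=6: VC-HIT | VC [22, 54]
  [6] addr=0x160 blk=22 s=6: VC-HIT | VC [46, 54]
  [7] addr=0x2a8 blk=42 s=2: MISS | VC [46, 54, 34]
  [8] addr=0x22c blk=34 s=2: VC-HIT | VC [46, 54, 42]
  [9] addr=0x22e blk=34 s=2: L1-HIT | VC [46, 54, 42]
  [10] addr=0x165 blk=22 s=6: L1-HIT | VC [46, 54, 42]

MISSES = 5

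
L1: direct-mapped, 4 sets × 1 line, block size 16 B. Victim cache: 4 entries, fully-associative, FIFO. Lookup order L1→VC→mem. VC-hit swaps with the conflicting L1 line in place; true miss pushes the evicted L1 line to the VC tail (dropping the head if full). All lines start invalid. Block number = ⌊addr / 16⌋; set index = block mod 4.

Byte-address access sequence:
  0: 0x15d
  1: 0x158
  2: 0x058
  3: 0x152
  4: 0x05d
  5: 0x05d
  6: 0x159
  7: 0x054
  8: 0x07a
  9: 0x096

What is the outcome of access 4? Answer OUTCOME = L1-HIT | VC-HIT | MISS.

  [0] addr=0x15d blk=21 s=1: MISS | VC []
  [1] addr=0x158 blk=21 s=1: L1-HIT | VC []
  [2] addr=0x58 blk=5 s=1: MISS | VC [21]
  [3] addr=0x152 blk=21 s=1: VC-HIT | VC [5]
  [4] addr=0x5d blk=5 s=1: VC-HIT | VC [21]
  [5] addr=0x5d blk=5 s=1: L1-HIT | VC [21]
  [6] addr=0x159 blk=21 s=1: VC-HIT | VC [5]
  [7] addr=0x54 blk=5 s=1: VC-HIT | VC [21]
  [8] addr=0x7a blk=7 s=3: MISS | VC [21]
  [9] addr=0x96 blk=9 s=1: MISS | VC [21, 5]

OUTCOME = VC-HIT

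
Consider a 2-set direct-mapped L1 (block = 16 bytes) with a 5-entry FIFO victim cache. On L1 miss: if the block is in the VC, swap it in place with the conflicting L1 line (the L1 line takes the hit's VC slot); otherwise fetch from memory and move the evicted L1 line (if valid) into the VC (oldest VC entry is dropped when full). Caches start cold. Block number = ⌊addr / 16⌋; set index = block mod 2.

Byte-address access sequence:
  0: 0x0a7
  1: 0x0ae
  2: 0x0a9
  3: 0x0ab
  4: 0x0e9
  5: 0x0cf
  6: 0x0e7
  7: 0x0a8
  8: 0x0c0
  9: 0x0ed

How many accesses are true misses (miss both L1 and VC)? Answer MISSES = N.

0: 0xa7 (blk 10, set 0) → MISS  vc=[]
1: 0xae (blk 10, set 0) → L1-HIT  vc=[]
2: 0xa9 (blk 10, set 0) → L1-HIT  vc=[]
3: 0xab (blk 10, set 0) → L1-HIT  vc=[]
4: 0xe9 (blk 14, set 0) → MISS  vc=[10]
5: 0xcf (blk 12, set 0) → MISS  vc=[10, 14]
6: 0xe7 (blk 14, set 0) → VC-HIT  vc=[10, 12]
7: 0xa8 (blk 10, set 0) → VC-HIT  vc=[14, 12]
8: 0xc0 (blk 12, set 0) → VC-HIT  vc=[14, 10]
9: 0xed (blk 14, set 0) → VC-HIT  vc=[12, 10]

MISSES = 3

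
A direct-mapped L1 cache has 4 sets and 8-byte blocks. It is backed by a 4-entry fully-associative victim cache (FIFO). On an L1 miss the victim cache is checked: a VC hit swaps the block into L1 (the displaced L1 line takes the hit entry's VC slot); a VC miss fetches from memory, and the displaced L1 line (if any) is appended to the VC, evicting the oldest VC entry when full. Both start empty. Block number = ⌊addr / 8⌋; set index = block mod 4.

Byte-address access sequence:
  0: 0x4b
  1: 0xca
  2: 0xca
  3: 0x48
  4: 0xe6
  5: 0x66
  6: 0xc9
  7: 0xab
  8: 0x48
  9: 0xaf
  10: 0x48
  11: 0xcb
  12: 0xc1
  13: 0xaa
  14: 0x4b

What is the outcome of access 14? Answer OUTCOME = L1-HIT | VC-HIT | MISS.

  [0] addr=0x4b blk=9 s=1: MISS | VC []
  [1] addr=0xca blk=25 s=1: MISS | VC [9]
  [2] addr=0xca blk=25 s=1: L1-HIT | VC [9]
  [3] addr=0x48 blk=9 s=1: VC-HIT | VC [25]
  [4] addr=0xe6 blk=28 s=0: MISS | VC [25]
  [5] addr=0x66 blk=12 s=0: MISS | VC [25, 28]
  [6] addr=0xc9 blk=25 s=1: VC-HIT | VC [9, 28]
  [7] addr=0xab blk=21 s=1: MISS | VC [9, 28, 25]
  [8] addr=0x48 blk=9 s=1: VC-HIT | VC [21, 28, 25]
  [9] addr=0xaf blk=21 s=1: VC-HIT | VC [9, 28, 25]
  [10] addr=0x48 blk=9 s=1: VC-HIT | VC [21, 28, 25]
  [11] addr=0xcb blk=25 s=1: VC-HIT | VC [21, 28, 9]
  [12] addr=0xc1 blk=24 s=0: MISS | VC [21, 28, 9, 12]
  [13] addr=0xaa blk=21 s=1: VC-HIT | VC [25, 28, 9, 12]
  [14] addr=0x4b blk=9 s=1: VC-HIT | VC [25, 28, 21, 12]

OUTCOME = VC-HIT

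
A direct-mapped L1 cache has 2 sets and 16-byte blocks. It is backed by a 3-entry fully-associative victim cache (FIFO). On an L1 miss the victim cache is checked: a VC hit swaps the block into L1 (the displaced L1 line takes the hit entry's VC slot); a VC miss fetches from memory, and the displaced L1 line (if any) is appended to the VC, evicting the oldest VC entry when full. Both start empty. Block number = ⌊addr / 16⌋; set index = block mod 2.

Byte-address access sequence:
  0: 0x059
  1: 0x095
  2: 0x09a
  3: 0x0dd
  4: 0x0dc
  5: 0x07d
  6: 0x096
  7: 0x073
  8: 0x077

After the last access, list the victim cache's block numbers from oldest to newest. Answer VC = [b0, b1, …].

#0 0x59→b5/s1 MISS; vc=[]
#1 0x95→b9/s1 MISS; vc=[5]
#2 0x9a→b9/s1 L1-HIT; vc=[5]
#3 0xdd→b13/s1 MISS; vc=[5,9]
#4 0xdc→b13/s1 L1-HIT; vc=[5,9]
#5 0x7d→b7/s1 MISS; vc=[5,9,13]
#6 0x96→b9/s1 VC-HIT; vc=[5,7,13]
#7 0x73→b7/s1 VC-HIT; vc=[5,9,13]
#8 0x77→b7/s1 L1-HIT; vc=[5,9,13]

VC = [5, 9, 13]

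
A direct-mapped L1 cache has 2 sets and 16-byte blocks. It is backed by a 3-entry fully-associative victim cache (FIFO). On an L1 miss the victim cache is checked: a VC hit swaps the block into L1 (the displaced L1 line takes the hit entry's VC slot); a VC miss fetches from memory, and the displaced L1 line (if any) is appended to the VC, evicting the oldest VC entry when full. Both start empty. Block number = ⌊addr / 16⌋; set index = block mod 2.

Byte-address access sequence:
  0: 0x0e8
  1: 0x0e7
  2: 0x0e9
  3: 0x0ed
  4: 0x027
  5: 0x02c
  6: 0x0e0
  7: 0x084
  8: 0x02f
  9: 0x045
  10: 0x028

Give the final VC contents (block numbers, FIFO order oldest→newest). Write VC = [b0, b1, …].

VC = [8, 14, 4]

  [0] addr=0xe8 blk=14 s=0: MISS | VC []
  [1] addr=0xe7 blk=14 s=0: L1-HIT | VC []
  [2] addr=0xe9 blk=14 s=0: L1-HIT | VC []
  [3] addr=0xed blk=14 s=0: L1-HIT | VC []
  [4] addr=0x27 blk=2 s=0: MISS | VC [14]
  [5] addr=0x2c blk=2 s=0: L1-HIT | VC [14]
  [6] addr=0xe0 blk=14 s=0: VC-HIT | VC [2]
  [7] addr=0x84 blk=8 s=0: MISS | VC [2, 14]
  [8] addr=0x2f blk=2 s=0: VC-HIT | VC [8, 14]
  [9] addr=0x45 blk=4 s=0: MISS | VC [8, 14, 2]
  [10] addr=0x28 blk=2 s=0: VC-HIT | VC [8, 14, 4]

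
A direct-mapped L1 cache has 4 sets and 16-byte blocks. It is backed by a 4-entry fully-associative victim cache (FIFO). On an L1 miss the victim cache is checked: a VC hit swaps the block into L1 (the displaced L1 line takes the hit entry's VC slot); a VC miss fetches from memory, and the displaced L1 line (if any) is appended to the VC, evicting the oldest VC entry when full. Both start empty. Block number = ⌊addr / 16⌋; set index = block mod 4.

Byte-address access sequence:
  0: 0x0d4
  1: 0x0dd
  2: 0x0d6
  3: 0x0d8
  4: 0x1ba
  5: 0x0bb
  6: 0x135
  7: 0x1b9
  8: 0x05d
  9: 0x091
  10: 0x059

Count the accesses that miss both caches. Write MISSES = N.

0: 0xd4 (blk 13, set 1) → MISS  vc=[]
1: 0xdd (blk 13, set 1) → L1-HIT  vc=[]
2: 0xd6 (blk 13, set 1) → L1-HIT  vc=[]
3: 0xd8 (blk 13, set 1) → L1-HIT  vc=[]
4: 0x1ba (blk 27, set 3) → MISS  vc=[]
5: 0xbb (blk 11, set 3) → MISS  vc=[27]
6: 0x135 (blk 19, set 3) → MISS  vc=[27, 11]
7: 0x1b9 (blk 27, set 3) → VC-HIT  vc=[19, 11]
8: 0x5d (blk 5, set 1) → MISS  vc=[19, 11, 13]
9: 0x91 (blk 9, set 1) → MISS  vc=[19, 11, 13, 5]
10: 0x59 (blk 5, set 1) → VC-HIT  vc=[19, 11, 13, 9]

MISSES = 6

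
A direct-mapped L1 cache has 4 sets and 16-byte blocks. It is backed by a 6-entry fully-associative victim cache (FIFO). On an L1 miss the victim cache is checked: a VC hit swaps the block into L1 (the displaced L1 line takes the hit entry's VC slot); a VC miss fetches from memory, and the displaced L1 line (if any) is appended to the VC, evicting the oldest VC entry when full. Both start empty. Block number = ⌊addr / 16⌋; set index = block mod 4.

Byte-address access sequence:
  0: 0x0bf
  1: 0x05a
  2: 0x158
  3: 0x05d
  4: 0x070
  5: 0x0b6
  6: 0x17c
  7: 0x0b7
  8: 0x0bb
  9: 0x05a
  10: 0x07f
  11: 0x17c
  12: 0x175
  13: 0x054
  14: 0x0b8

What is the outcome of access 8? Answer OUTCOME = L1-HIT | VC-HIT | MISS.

OUTCOME = L1-HIT

#0 0xbf→b11/s3 MISS; vc=[]
#1 0x5a→b5/s1 MISS; vc=[]
#2 0x158→b21/s1 MISS; vc=[5]
#3 0x5d→b5/s1 VC-HIT; vc=[21]
#4 0x70→b7/s3 MISS; vc=[21,11]
#5 0xb6→b11/s3 VC-HIT; vc=[21,7]
#6 0x17c→b23/s3 MISS; vc=[21,7,11]
#7 0xb7→b11/s3 VC-HIT; vc=[21,7,23]
#8 0xbb→b11/s3 L1-HIT; vc=[21,7,23]
#9 0x5a→b5/s1 L1-HIT; vc=[21,7,23]
#10 0x7f→b7/s3 VC-HIT; vc=[21,11,23]
#11 0x17c→b23/s3 VC-HIT; vc=[21,11,7]
#12 0x175→b23/s3 L1-HIT; vc=[21,11,7]
#13 0x54→b5/s1 L1-HIT; vc=[21,11,7]
#14 0xb8→b11/s3 VC-HIT; vc=[21,23,7]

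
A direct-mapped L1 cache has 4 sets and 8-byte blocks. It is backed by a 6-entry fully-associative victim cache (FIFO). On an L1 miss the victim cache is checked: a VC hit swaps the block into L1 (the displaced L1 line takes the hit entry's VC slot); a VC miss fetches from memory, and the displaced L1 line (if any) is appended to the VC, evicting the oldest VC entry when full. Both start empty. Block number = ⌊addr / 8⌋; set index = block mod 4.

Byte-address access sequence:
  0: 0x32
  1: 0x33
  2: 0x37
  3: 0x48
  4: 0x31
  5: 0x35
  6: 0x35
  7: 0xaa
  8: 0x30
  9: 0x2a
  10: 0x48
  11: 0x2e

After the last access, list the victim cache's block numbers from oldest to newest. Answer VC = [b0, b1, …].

VC = [9, 21]

#0 0x32→b6/s2 MISS; vc=[]
#1 0x33→b6/s2 L1-HIT; vc=[]
#2 0x37→b6/s2 L1-HIT; vc=[]
#3 0x48→b9/s1 MISS; vc=[]
#4 0x31→b6/s2 L1-HIT; vc=[]
#5 0x35→b6/s2 L1-HIT; vc=[]
#6 0x35→b6/s2 L1-HIT; vc=[]
#7 0xaa→b21/s1 MISS; vc=[9]
#8 0x30→b6/s2 L1-HIT; vc=[9]
#9 0x2a→b5/s1 MISS; vc=[9,21]
#10 0x48→b9/s1 VC-HIT; vc=[5,21]
#11 0x2e→b5/s1 VC-HIT; vc=[9,21]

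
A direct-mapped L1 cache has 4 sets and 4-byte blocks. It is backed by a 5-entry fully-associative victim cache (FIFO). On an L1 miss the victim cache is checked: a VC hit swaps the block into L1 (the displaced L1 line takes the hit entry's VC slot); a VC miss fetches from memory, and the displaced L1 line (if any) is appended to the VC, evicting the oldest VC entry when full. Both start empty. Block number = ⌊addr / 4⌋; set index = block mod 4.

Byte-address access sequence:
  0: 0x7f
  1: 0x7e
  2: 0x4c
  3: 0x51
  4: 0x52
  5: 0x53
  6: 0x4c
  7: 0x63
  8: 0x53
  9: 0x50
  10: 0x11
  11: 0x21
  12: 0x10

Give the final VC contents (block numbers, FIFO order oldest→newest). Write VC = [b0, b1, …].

  [0] addr=0x7f blk=31 s=3: MISS | VC []
  [1] addr=0x7e blk=31 s=3: L1-HIT | VC []
  [2] addr=0x4c blk=19 s=3: MISS | VC [31]
  [3] addr=0x51 blk=20 s=0: MISS | VC [31]
  [4] addr=0x52 blk=20 s=0: L1-HIT | VC [31]
  [5] addr=0x53 blk=20 s=0: L1-HIT | VC [31]
  [6] addr=0x4c blk=19 s=3: L1-HIT | VC [31]
  [7] addr=0x63 blk=24 s=0: MISS | VC [31, 20]
  [8] addr=0x53 blk=20 s=0: VC-HIT | VC [31, 24]
  [9] addr=0x50 blk=20 s=0: L1-HIT | VC [31, 24]
  [10] addr=0x11 blk=4 s=0: MISS | VC [31, 24, 20]
  [11] addr=0x21 blk=8 s=0: MISS | VC [31, 24, 20, 4]
  [12] addr=0x10 blk=4 s=0: VC-HIT | VC [31, 24, 20, 8]

VC = [31, 24, 20, 8]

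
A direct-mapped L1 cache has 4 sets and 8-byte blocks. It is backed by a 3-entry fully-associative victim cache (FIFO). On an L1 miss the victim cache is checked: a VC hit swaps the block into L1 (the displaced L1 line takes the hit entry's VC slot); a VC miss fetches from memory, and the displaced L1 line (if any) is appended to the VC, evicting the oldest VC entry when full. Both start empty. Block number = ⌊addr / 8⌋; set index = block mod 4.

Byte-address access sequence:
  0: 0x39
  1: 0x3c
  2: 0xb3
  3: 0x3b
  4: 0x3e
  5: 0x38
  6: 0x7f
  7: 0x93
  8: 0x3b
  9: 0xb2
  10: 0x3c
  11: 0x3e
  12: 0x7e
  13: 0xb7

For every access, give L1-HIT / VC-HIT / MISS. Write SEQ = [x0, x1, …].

SEQ = [MISS, L1-HIT, MISS, L1-HIT, L1-HIT, L1-HIT, MISS, MISS, VC-HIT, VC-HIT, L1-HIT, L1-HIT, VC-HIT, L1-HIT]

  [0] addr=0x39 blk=7 s=3: MISS | VC []
  [1] addr=0x3c blk=7 s=3: L1-HIT | VC []
  [2] addr=0xb3 blk=22 s=2: MISS | VC []
  [3] addr=0x3b blk=7 s=3: L1-HIT | VC []
  [4] addr=0x3e blk=7 s=3: L1-HIT | VC []
  [5] addr=0x38 blk=7 s=3: L1-HIT | VC []
  [6] addr=0x7f blk=15 s=3: MISS | VC [7]
  [7] addr=0x93 blk=18 s=2: MISS | VC [7, 22]
  [8] addr=0x3b blk=7 s=3: VC-HIT | VC [15, 22]
  [9] addr=0xb2 blk=22 s=2: VC-HIT | VC [15, 18]
  [10] addr=0x3c blk=7 s=3: L1-HIT | VC [15, 18]
  [11] addr=0x3e blk=7 s=3: L1-HIT | VC [15, 18]
  [12] addr=0x7e blk=15 s=3: VC-HIT | VC [7, 18]
  [13] addr=0xb7 blk=22 s=2: L1-HIT | VC [7, 18]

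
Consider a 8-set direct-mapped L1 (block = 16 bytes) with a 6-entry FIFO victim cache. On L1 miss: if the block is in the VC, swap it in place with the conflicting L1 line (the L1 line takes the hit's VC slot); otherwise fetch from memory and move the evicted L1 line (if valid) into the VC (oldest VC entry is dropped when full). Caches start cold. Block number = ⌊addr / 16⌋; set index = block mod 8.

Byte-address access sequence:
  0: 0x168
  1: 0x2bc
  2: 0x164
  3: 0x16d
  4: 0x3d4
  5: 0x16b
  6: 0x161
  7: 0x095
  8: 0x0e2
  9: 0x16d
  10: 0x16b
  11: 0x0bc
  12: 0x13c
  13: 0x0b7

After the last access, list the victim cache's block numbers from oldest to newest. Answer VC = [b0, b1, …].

0: 0x168 (blk 22, set 6) → MISS  vc=[]
1: 0x2bc (blk 43, set 3) → MISS  vc=[]
2: 0x164 (blk 22, set 6) → L1-HIT  vc=[]
3: 0x16d (blk 22, set 6) → L1-HIT  vc=[]
4: 0x3d4 (blk 61, set 5) → MISS  vc=[]
5: 0x16b (blk 22, set 6) → L1-HIT  vc=[]
6: 0x161 (blk 22, set 6) → L1-HIT  vc=[]
7: 0x95 (blk 9, set 1) → MISS  vc=[]
8: 0xe2 (blk 14, set 6) → MISS  vc=[22]
9: 0x16d (blk 22, set 6) → VC-HIT  vc=[14]
10: 0x16b (blk 22, set 6) → L1-HIT  vc=[14]
11: 0xbc (blk 11, set 3) → MISS  vc=[14, 43]
12: 0x13c (blk 19, set 3) → MISS  vc=[14, 43, 11]
13: 0xb7 (blk 11, set 3) → VC-HIT  vc=[14, 43, 19]

VC = [14, 43, 19]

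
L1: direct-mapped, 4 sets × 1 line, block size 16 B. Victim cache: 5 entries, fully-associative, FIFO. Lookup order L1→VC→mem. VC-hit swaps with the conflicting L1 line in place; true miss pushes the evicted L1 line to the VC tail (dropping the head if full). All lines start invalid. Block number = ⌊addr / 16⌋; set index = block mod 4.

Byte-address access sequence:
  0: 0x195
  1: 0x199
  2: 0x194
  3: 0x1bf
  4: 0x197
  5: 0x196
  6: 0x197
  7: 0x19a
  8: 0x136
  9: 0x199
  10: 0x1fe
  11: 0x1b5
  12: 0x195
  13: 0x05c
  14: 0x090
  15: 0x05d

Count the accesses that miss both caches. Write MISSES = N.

#0 0x195→b25/s1 MISS; vc=[]
#1 0x199→b25/s1 L1-HIT; vc=[]
#2 0x194→b25/s1 L1-HIT; vc=[]
#3 0x1bf→b27/s3 MISS; vc=[]
#4 0x197→b25/s1 L1-HIT; vc=[]
#5 0x196→b25/s1 L1-HIT; vc=[]
#6 0x197→b25/s1 L1-HIT; vc=[]
#7 0x19a→b25/s1 L1-HIT; vc=[]
#8 0x136→b19/s3 MISS; vc=[27]
#9 0x199→b25/s1 L1-HIT; vc=[27]
#10 0x1fe→b31/s3 MISS; vc=[27,19]
#11 0x1b5→b27/s3 VC-HIT; vc=[31,19]
#12 0x195→b25/s1 L1-HIT; vc=[31,19]
#13 0x5c→b5/s1 MISS; vc=[31,19,25]
#14 0x90→b9/s1 MISS; vc=[31,19,25,5]
#15 0x5d→b5/s1 VC-HIT; vc=[31,19,25,9]

MISSES = 6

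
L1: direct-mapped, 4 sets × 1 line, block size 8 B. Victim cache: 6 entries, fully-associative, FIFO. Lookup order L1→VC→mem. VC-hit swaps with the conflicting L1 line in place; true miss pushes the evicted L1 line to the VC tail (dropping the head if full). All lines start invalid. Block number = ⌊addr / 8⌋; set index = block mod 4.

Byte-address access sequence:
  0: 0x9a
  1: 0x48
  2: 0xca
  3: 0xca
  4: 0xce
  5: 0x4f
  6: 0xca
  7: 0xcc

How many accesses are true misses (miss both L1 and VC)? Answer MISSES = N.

0: 0x9a (blk 19, set 3) → MISS  vc=[]
1: 0x48 (blk 9, set 1) → MISS  vc=[]
2: 0xca (blk 25, set 1) → MISS  vc=[9]
3: 0xca (blk 25, set 1) → L1-HIT  vc=[9]
4: 0xce (blk 25, set 1) → L1-HIT  vc=[9]
5: 0x4f (blk 9, set 1) → VC-HIT  vc=[25]
6: 0xca (blk 25, set 1) → VC-HIT  vc=[9]
7: 0xcc (blk 25, set 1) → L1-HIT  vc=[9]

MISSES = 3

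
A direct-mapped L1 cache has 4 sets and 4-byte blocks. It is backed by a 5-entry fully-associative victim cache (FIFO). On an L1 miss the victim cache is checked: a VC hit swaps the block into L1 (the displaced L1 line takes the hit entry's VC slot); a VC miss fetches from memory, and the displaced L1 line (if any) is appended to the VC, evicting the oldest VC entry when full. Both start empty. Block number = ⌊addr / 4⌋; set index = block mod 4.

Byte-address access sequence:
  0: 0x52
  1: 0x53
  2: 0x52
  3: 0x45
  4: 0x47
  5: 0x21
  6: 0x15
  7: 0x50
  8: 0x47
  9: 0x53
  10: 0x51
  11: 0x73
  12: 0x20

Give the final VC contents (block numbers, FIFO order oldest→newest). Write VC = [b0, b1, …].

VC = [28, 5, 20]

0: 0x52 (blk 20, set 0) → MISS  vc=[]
1: 0x53 (blk 20, set 0) → L1-HIT  vc=[]
2: 0x52 (blk 20, set 0) → L1-HIT  vc=[]
3: 0x45 (blk 17, set 1) → MISS  vc=[]
4: 0x47 (blk 17, set 1) → L1-HIT  vc=[]
5: 0x21 (blk 8, set 0) → MISS  vc=[20]
6: 0x15 (blk 5, set 1) → MISS  vc=[20, 17]
7: 0x50 (blk 20, set 0) → VC-HIT  vc=[8, 17]
8: 0x47 (blk 17, set 1) → VC-HIT  vc=[8, 5]
9: 0x53 (blk 20, set 0) → L1-HIT  vc=[8, 5]
10: 0x51 (blk 20, set 0) → L1-HIT  vc=[8, 5]
11: 0x73 (blk 28, set 0) → MISS  vc=[8, 5, 20]
12: 0x20 (blk 8, set 0) → VC-HIT  vc=[28, 5, 20]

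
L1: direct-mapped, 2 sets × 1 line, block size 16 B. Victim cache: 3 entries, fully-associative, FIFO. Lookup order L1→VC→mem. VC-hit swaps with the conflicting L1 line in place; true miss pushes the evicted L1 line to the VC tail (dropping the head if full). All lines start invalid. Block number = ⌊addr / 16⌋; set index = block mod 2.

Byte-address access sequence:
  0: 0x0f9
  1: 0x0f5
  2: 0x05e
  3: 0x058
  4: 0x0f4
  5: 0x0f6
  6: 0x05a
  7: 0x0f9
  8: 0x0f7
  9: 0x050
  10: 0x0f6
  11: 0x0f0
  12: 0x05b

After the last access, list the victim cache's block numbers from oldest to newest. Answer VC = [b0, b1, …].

VC = [15]

#0 0xf9→b15/s1 MISS; vc=[]
#1 0xf5→b15/s1 L1-HIT; vc=[]
#2 0x5e→b5/s1 MISS; vc=[15]
#3 0x58→b5/s1 L1-HIT; vc=[15]
#4 0xf4→b15/s1 VC-HIT; vc=[5]
#5 0xf6→b15/s1 L1-HIT; vc=[5]
#6 0x5a→b5/s1 VC-HIT; vc=[15]
#7 0xf9→b15/s1 VC-HIT; vc=[5]
#8 0xf7→b15/s1 L1-HIT; vc=[5]
#9 0x50→b5/s1 VC-HIT; vc=[15]
#10 0xf6→b15/s1 VC-HIT; vc=[5]
#11 0xf0→b15/s1 L1-HIT; vc=[5]
#12 0x5b→b5/s1 VC-HIT; vc=[15]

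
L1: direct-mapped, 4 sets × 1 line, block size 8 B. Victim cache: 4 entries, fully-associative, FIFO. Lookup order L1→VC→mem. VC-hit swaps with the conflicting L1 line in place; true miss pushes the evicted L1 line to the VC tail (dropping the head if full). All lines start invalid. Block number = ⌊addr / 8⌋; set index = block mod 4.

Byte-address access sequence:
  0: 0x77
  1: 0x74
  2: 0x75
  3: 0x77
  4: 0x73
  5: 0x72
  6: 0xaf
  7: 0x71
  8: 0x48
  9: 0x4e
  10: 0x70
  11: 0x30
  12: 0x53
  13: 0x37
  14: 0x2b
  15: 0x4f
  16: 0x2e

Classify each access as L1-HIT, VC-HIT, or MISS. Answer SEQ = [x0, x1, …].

#0 0x77→b14/s2 MISS; vc=[]
#1 0x74→b14/s2 L1-HIT; vc=[]
#2 0x75→b14/s2 L1-HIT; vc=[]
#3 0x77→b14/s2 L1-HIT; vc=[]
#4 0x73→b14/s2 L1-HIT; vc=[]
#5 0x72→b14/s2 L1-HIT; vc=[]
#6 0xaf→b21/s1 MISS; vc=[]
#7 0x71→b14/s2 L1-HIT; vc=[]
#8 0x48→b9/s1 MISS; vc=[21]
#9 0x4e→b9/s1 L1-HIT; vc=[21]
#10 0x70→b14/s2 L1-HIT; vc=[21]
#11 0x30→b6/s2 MISS; vc=[21,14]
#12 0x53→b10/s2 MISS; vc=[21,14,6]
#13 0x37→b6/s2 VC-HIT; vc=[21,14,10]
#14 0x2b→b5/s1 MISS; vc=[21,14,10,9]
#15 0x4f→b9/s1 VC-HIT; vc=[21,14,10,5]
#16 0x2e→b5/s1 VC-HIT; vc=[21,14,10,9]

SEQ = [MISS, L1-HIT, L1-HIT, L1-HIT, L1-HIT, L1-HIT, MISS, L1-HIT, MISS, L1-HIT, L1-HIT, MISS, MISS, VC-HIT, MISS, VC-HIT, VC-HIT]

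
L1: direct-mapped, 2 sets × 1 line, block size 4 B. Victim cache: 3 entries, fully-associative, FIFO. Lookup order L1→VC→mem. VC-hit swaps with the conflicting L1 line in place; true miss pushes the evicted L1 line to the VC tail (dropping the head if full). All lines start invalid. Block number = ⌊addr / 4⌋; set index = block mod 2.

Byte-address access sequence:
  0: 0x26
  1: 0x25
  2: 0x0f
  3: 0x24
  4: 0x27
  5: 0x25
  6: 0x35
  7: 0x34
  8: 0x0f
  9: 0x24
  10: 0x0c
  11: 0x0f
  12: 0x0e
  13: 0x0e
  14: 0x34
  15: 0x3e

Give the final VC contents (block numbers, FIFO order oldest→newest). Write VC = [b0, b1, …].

VC = [3, 9, 13]

  [0] addr=0x26 blk=9 s=1: MISS | VC []
  [1] addr=0x25 blk=9 s=1: L1-HIT | VC []
  [2] addr=0xf blk=3 s=1: MISS | VC [9]
  [3] addr=0x24 blk=9 s=1: VC-HIT | VC [3]
  [4] addr=0x27 blk=9 s=1: L1-HIT | VC [3]
  [5] addr=0x25 blk=9 s=1: L1-HIT | VC [3]
  [6] addr=0x35 blk=13 s=1: MISS | VC [3, 9]
  [7] addr=0x34 blk=13 s=1: L1-HIT | VC [3, 9]
  [8] addr=0xf blk=3 s=1: VC-HIT | VC [13, 9]
  [9] addr=0x24 blk=9 s=1: VC-HIT | VC [13, 3]
  [10] addr=0xc blk=3 s=1: VC-HIT | VC [13, 9]
  [11] addr=0xf blk=3 s=1: L1-HIT | VC [13, 9]
  [12] addr=0xe blk=3 s=1: L1-HIT | VC [13, 9]
  [13] addr=0xe blk=3 s=1: L1-HIT | VC [13, 9]
  [14] addr=0x34 blk=13 s=1: VC-HIT | VC [3, 9]
  [15] addr=0x3e blk=15 s=1: MISS | VC [3, 9, 13]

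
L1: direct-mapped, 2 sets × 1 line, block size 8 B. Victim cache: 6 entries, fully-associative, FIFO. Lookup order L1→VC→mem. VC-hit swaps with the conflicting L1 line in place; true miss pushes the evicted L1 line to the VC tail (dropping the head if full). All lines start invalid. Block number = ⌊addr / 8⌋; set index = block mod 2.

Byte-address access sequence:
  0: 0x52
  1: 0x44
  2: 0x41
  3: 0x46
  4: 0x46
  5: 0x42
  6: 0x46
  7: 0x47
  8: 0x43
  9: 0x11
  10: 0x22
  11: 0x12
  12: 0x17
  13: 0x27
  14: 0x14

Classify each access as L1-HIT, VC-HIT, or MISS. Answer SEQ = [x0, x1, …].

0: 0x52 (blk 10, set 0) → MISS  vc=[]
1: 0x44 (blk 8, set 0) → MISS  vc=[10]
2: 0x41 (blk 8, set 0) → L1-HIT  vc=[10]
3: 0x46 (blk 8, set 0) → L1-HIT  vc=[10]
4: 0x46 (blk 8, set 0) → L1-HIT  vc=[10]
5: 0x42 (blk 8, set 0) → L1-HIT  vc=[10]
6: 0x46 (blk 8, set 0) → L1-HIT  vc=[10]
7: 0x47 (blk 8, set 0) → L1-HIT  vc=[10]
8: 0x43 (blk 8, set 0) → L1-HIT  vc=[10]
9: 0x11 (blk 2, set 0) → MISS  vc=[10, 8]
10: 0x22 (blk 4, set 0) → MISS  vc=[10, 8, 2]
11: 0x12 (blk 2, set 0) → VC-HIT  vc=[10, 8, 4]
12: 0x17 (blk 2, set 0) → L1-HIT  vc=[10, 8, 4]
13: 0x27 (blk 4, set 0) → VC-HIT  vc=[10, 8, 2]
14: 0x14 (blk 2, set 0) → VC-HIT  vc=[10, 8, 4]

SEQ = [MISS, MISS, L1-HIT, L1-HIT, L1-HIT, L1-HIT, L1-HIT, L1-HIT, L1-HIT, MISS, MISS, VC-HIT, L1-HIT, VC-HIT, VC-HIT]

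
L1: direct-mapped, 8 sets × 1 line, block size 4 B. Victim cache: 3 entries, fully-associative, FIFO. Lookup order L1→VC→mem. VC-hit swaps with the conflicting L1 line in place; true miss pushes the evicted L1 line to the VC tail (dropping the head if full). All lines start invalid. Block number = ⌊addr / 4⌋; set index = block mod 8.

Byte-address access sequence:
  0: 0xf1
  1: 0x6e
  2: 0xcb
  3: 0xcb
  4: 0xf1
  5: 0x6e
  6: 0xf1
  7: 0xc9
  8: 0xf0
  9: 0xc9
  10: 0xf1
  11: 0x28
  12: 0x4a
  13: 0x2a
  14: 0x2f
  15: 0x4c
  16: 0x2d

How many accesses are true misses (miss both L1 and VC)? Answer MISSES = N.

MISSES = 7

  [0] addr=0xf1 blk=60 s=4: MISS | VC []
  [1] addr=0x6e blk=27 s=3: MISS | VC []
  [2] addr=0xcb blk=50 s=2: MISS | VC []
  [3] addr=0xcb blk=50 s=2: L1-HIT | VC []
  [4] addr=0xf1 blk=60 s=4: L1-HIT | VC []
  [5] addr=0x6e blk=27 s=3: L1-HIT | VC []
  [6] addr=0xf1 blk=60 s=4: L1-HIT | VC []
  [7] addr=0xc9 blk=50 s=2: L1-HIT | VC []
  [8] addr=0xf0 blk=60 s=4: L1-HIT | VC []
  [9] addr=0xc9 blk=50 s=2: L1-HIT | VC []
  [10] addr=0xf1 blk=60 s=4: L1-HIT | VC []
  [11] addr=0x28 blk=10 s=2: MISS | VC [50]
  [12] addr=0x4a blk=18 s=2: MISS | VC [50, 10]
  [13] addr=0x2a blk=10 s=2: VC-HIT | VC [50, 18]
  [14] addr=0x2f blk=11 s=3: MISS | VC [50, 18, 27]
  [15] addr=0x4c blk=19 s=3: MISS | VC [18, 27, 11]
  [16] addr=0x2d blk=11 s=3: VC-HIT | VC [18, 27, 19]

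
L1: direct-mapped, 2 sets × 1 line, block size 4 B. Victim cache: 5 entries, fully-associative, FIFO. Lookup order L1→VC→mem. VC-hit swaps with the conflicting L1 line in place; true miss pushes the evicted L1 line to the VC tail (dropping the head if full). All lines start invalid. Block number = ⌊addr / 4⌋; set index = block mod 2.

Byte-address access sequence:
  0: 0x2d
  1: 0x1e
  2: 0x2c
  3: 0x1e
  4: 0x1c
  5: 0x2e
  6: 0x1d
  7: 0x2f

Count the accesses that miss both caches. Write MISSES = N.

#0 0x2d→b11/s1 MISS; vc=[]
#1 0x1e→b7/s1 MISS; vc=[11]
#2 0x2c→b11/s1 VC-HIT; vc=[7]
#3 0x1e→b7/s1 VC-HIT; vc=[11]
#4 0x1c→b7/s1 L1-HIT; vc=[11]
#5 0x2e→b11/s1 VC-HIT; vc=[7]
#6 0x1d→b7/s1 VC-HIT; vc=[11]
#7 0x2f→b11/s1 VC-HIT; vc=[7]

MISSES = 2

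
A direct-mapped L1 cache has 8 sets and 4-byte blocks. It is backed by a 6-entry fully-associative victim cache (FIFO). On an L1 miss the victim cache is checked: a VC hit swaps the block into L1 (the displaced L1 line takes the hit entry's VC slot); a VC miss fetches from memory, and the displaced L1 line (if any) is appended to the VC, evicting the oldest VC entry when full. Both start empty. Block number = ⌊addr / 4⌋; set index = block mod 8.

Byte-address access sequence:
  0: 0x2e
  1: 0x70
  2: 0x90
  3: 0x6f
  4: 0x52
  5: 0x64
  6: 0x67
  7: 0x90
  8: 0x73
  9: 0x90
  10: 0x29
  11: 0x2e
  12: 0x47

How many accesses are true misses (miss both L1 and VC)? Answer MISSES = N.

#0 0x2e→b11/s3 MISS; vc=[]
#1 0x70→b28/s4 MISS; vc=[]
#2 0x90→b36/s4 MISS; vc=[28]
#3 0x6f→b27/s3 MISS; vc=[28,11]
#4 0x52→b20/s4 MISS; vc=[28,11,36]
#5 0x64→b25/s1 MISS; vc=[28,11,36]
#6 0x67→b25/s1 L1-HIT; vc=[28,11,36]
#7 0x90→b36/s4 VC-HIT; vc=[28,11,20]
#8 0x73→b28/s4 VC-HIT; vc=[36,11,20]
#9 0x90→b36/s4 VC-HIT; vc=[28,11,20]
#10 0x29→b10/s2 MISS; vc=[28,11,20]
#11 0x2e→b11/s3 VC-HIT; vc=[28,27,20]
#12 0x47→b17/s1 MISS; vc=[28,27,20,25]

MISSES = 8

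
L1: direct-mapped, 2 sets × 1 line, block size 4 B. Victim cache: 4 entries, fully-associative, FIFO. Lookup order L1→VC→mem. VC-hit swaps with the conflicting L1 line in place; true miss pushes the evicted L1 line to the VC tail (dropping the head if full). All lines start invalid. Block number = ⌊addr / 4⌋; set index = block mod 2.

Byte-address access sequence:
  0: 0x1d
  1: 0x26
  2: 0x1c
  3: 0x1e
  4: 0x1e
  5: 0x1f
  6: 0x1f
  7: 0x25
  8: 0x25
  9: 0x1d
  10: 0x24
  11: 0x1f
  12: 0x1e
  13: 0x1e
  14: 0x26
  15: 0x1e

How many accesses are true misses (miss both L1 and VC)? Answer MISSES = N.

0: 0x1d (blk 7, set 1) → MISS  vc=[]
1: 0x26 (blk 9, set 1) → MISS  vc=[7]
2: 0x1c (blk 7, set 1) → VC-HIT  vc=[9]
3: 0x1e (blk 7, set 1) → L1-HIT  vc=[9]
4: 0x1e (blk 7, set 1) → L1-HIT  vc=[9]
5: 0x1f (blk 7, set 1) → L1-HIT  vc=[9]
6: 0x1f (blk 7, set 1) → L1-HIT  vc=[9]
7: 0x25 (blk 9, set 1) → VC-HIT  vc=[7]
8: 0x25 (blk 9, set 1) → L1-HIT  vc=[7]
9: 0x1d (blk 7, set 1) → VC-HIT  vc=[9]
10: 0x24 (blk 9, set 1) → VC-HIT  vc=[7]
11: 0x1f (blk 7, set 1) → VC-HIT  vc=[9]
12: 0x1e (blk 7, set 1) → L1-HIT  vc=[9]
13: 0x1e (blk 7, set 1) → L1-HIT  vc=[9]
14: 0x26 (blk 9, set 1) → VC-HIT  vc=[7]
15: 0x1e (blk 7, set 1) → VC-HIT  vc=[9]

MISSES = 2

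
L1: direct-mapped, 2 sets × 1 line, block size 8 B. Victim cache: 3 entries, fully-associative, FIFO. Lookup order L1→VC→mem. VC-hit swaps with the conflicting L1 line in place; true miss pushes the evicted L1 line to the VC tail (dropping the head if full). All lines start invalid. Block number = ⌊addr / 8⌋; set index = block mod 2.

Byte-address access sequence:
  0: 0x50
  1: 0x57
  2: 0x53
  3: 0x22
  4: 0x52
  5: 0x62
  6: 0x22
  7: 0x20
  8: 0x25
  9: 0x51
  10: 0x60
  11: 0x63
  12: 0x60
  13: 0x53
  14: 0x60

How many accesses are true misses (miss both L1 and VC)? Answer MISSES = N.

#0 0x50→b10/s0 MISS; vc=[]
#1 0x57→b10/s0 L1-HIT; vc=[]
#2 0x53→b10/s0 L1-HIT; vc=[]
#3 0x22→b4/s0 MISS; vc=[10]
#4 0x52→b10/s0 VC-HIT; vc=[4]
#5 0x62→b12/s0 MISS; vc=[4,10]
#6 0x22→b4/s0 VC-HIT; vc=[12,10]
#7 0x20→b4/s0 L1-HIT; vc=[12,10]
#8 0x25→b4/s0 L1-HIT; vc=[12,10]
#9 0x51→b10/s0 VC-HIT; vc=[12,4]
#10 0x60→b12/s0 VC-HIT; vc=[10,4]
#11 0x63→b12/s0 L1-HIT; vc=[10,4]
#12 0x60→b12/s0 L1-HIT; vc=[10,4]
#13 0x53→b10/s0 VC-HIT; vc=[12,4]
#14 0x60→b12/s0 VC-HIT; vc=[10,4]

MISSES = 3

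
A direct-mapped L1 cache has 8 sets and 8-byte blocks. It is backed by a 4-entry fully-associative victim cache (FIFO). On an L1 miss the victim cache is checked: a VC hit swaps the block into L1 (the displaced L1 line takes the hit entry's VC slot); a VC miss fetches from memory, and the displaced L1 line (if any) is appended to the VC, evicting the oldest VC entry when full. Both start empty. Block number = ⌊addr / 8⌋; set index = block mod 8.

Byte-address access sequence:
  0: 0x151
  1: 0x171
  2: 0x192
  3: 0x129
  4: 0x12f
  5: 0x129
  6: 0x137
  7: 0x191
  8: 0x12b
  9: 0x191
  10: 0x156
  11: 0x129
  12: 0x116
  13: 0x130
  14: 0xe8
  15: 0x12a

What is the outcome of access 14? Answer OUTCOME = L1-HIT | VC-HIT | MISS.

OUTCOME = MISS

#0 0x151→b42/s2 MISS; vc=[]
#1 0x171→b46/s6 MISS; vc=[]
#2 0x192→b50/s2 MISS; vc=[42]
#3 0x129→b37/s5 MISS; vc=[42]
#4 0x12f→b37/s5 L1-HIT; vc=[42]
#5 0x129→b37/s5 L1-HIT; vc=[42]
#6 0x137→b38/s6 MISS; vc=[42,46]
#7 0x191→b50/s2 L1-HIT; vc=[42,46]
#8 0x12b→b37/s5 L1-HIT; vc=[42,46]
#9 0x191→b50/s2 L1-HIT; vc=[42,46]
#10 0x156→b42/s2 VC-HIT; vc=[50,46]
#11 0x129→b37/s5 L1-HIT; vc=[50,46]
#12 0x116→b34/s2 MISS; vc=[50,46,42]
#13 0x130→b38/s6 L1-HIT; vc=[50,46,42]
#14 0xe8→b29/s5 MISS; vc=[50,46,42,37]
#15 0x12a→b37/s5 VC-HIT; vc=[50,46,42,29]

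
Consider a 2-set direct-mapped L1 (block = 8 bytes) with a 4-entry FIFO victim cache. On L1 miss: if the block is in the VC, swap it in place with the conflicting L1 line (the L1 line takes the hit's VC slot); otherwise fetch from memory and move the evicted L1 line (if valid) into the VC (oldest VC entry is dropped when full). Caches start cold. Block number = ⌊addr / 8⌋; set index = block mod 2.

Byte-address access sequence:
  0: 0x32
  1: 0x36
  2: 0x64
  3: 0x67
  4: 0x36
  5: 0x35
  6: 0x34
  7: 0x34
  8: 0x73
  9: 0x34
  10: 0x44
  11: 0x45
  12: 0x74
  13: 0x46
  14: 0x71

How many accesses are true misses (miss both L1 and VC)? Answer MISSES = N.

  [0] addr=0x32 blk=6 s=0: MISS | VC []
  [1] addr=0x36 blk=6 s=0: L1-HIT | VC []
  [2] addr=0x64 blk=12 s=0: MISS | VC [6]
  [3] addr=0x67 blk=12 s=0: L1-HIT | VC [6]
  [4] addr=0x36 blk=6 s=0: VC-HIT | VC [12]
  [5] addr=0x35 blk=6 s=0: L1-HIT | VC [12]
  [6] addr=0x34 blk=6 s=0: L1-HIT | VC [12]
  [7] addr=0x34 blk=6 s=0: L1-HIT | VC [12]
  [8] addr=0x73 blk=14 s=0: MISS | VC [12, 6]
  [9] addr=0x34 blk=6 s=0: VC-HIT | VC [12, 14]
  [10] addr=0x44 blk=8 s=0: MISS | VC [12, 14, 6]
  [11] addr=0x45 blk=8 s=0: L1-HIT | VC [12, 14, 6]
  [12] addr=0x74 blk=14 s=0: VC-HIT | VC [12, 8, 6]
  [13] addr=0x46 blk=8 s=0: VC-HIT | VC [12, 14, 6]
  [14] addr=0x71 blk=14 s=0: VC-HIT | VC [12, 8, 6]

MISSES = 4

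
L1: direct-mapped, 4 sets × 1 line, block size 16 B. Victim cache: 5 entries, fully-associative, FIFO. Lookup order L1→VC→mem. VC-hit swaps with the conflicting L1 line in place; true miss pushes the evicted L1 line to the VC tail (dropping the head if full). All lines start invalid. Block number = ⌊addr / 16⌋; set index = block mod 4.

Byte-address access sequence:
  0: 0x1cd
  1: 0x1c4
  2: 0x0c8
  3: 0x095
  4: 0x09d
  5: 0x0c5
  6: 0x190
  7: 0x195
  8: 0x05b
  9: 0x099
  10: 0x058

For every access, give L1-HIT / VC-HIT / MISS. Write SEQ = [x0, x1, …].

#0 0x1cd→b28/s0 MISS; vc=[]
#1 0x1c4→b28/s0 L1-HIT; vc=[]
#2 0xc8→b12/s0 MISS; vc=[28]
#3 0x95→b9/s1 MISS; vc=[28]
#4 0x9d→b9/s1 L1-HIT; vc=[28]
#5 0xc5→b12/s0 L1-HIT; vc=[28]
#6 0x190→b25/s1 MISS; vc=[28,9]
#7 0x195→b25/s1 L1-HIT; vc=[28,9]
#8 0x5b→b5/s1 MISS; vc=[28,9,25]
#9 0x99→b9/s1 VC-HIT; vc=[28,5,25]
#10 0x58→b5/s1 VC-HIT; vc=[28,9,25]

SEQ = [MISS, L1-HIT, MISS, MISS, L1-HIT, L1-HIT, MISS, L1-HIT, MISS, VC-HIT, VC-HIT]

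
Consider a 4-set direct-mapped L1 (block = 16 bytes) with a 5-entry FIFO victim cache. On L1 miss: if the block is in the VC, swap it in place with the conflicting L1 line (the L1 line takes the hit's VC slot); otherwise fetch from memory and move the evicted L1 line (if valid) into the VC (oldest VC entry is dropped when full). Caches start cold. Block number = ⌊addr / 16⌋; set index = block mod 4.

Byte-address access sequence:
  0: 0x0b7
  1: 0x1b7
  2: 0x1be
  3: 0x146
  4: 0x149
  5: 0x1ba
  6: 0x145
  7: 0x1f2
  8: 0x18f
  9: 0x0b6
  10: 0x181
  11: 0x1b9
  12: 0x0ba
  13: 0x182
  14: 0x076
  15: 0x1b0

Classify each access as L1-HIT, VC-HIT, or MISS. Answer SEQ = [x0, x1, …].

SEQ = [MISS, MISS, L1-HIT, MISS, L1-HIT, L1-HIT, L1-HIT, MISS, MISS, VC-HIT, L1-HIT, VC-HIT, VC-HIT, L1-HIT, MISS, VC-HIT]

  [0] addr=0xb7 blk=11 s=3: MISS | VC []
  [1] addr=0x1b7 blk=27 s=3: MISS | VC [11]
  [2] addr=0x1be blk=27 s=3: L1-HIT | VC [11]
  [3] addr=0x146 blk=20 s=0: MISS | VC [11]
  [4] addr=0x149 blk=20 s=0: L1-HIT | VC [11]
  [5] addr=0x1ba blk=27 s=3: L1-HIT | VC [11]
  [6] addr=0x145 blk=20 s=0: L1-HIT | VC [11]
  [7] addr=0x1f2 blk=31 s=3: MISS | VC [11, 27]
  [8] addr=0x18f blk=24 s=0: MISS | VC [11, 27, 20]
  [9] addr=0xb6 blk=11 s=3: VC-HIT | VC [31, 27, 20]
  [10] addr=0x181 blk=24 s=0: L1-HIT | VC [31, 27, 20]
  [11] addr=0x1b9 blk=27 s=3: VC-HIT | VC [31, 11, 20]
  [12] addr=0xba blk=11 s=3: VC-HIT | VC [31, 27, 20]
  [13] addr=0x182 blk=24 s=0: L1-HIT | VC [31, 27, 20]
  [14] addr=0x76 blk=7 s=3: MISS | VC [31, 27, 20, 11]
  [15] addr=0x1b0 blk=27 s=3: VC-HIT | VC [31, 7, 20, 11]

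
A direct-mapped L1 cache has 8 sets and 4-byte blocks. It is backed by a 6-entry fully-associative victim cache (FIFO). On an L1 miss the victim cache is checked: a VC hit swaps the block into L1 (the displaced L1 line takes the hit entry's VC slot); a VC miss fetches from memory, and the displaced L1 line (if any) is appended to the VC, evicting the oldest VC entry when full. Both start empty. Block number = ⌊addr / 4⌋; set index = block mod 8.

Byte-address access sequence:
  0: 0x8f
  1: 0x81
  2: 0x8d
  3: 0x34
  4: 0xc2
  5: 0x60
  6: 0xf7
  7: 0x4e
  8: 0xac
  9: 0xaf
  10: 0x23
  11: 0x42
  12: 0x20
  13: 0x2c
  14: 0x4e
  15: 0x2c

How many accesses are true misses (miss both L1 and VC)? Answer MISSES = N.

MISSES = 11

0: 0x8f (blk 35, set 3) → MISS  vc=[]
1: 0x81 (blk 32, set 0) → MISS  vc=[]
2: 0x8d (blk 35, set 3) → L1-HIT  vc=[]
3: 0x34 (blk 13, set 5) → MISS  vc=[]
4: 0xc2 (blk 48, set 0) → MISS  vc=[32]
5: 0x60 (blk 24, set 0) → MISS  vc=[32, 48]
6: 0xf7 (blk 61, set 5) → MISS  vc=[32, 48, 13]
7: 0x4e (blk 19, set 3) → MISS  vc=[32, 48, 13, 35]
8: 0xac (blk 43, set 3) → MISS  vc=[32, 48, 13, 35, 19]
9: 0xaf (blk 43, set 3) → L1-HIT  vc=[32, 48, 13, 35, 19]
10: 0x23 (blk 8, set 0) → MISS  vc=[32, 48, 13, 35, 19, 24]
11: 0x42 (blk 16, set 0) → MISS  vc=[48, 13, 35, 19, 24, 8]
12: 0x20 (blk 8, set 0) → VC-HIT  vc=[48, 13, 35, 19, 24, 16]
13: 0x2c (blk 11, set 3) → MISS  vc=[13, 35, 19, 24, 16, 43]
14: 0x4e (blk 19, set 3) → VC-HIT  vc=[13, 35, 11, 24, 16, 43]
15: 0x2c (blk 11, set 3) → VC-HIT  vc=[13, 35, 19, 24, 16, 43]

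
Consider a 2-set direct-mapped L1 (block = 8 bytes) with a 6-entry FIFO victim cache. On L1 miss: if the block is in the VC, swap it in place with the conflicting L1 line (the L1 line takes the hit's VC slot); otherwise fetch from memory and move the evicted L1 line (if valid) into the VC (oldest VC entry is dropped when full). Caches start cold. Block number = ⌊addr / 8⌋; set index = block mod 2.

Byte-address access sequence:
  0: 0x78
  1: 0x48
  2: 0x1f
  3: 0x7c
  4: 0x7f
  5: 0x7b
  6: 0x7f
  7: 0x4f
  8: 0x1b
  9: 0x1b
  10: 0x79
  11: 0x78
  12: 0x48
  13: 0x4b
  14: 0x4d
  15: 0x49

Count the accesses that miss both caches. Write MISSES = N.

#0 0x78→b15/s1 MISS; vc=[]
#1 0x48→b9/s1 MISS; vc=[15]
#2 0x1f→b3/s1 MISS; vc=[15,9]
#3 0x7c→b15/s1 VC-HIT; vc=[3,9]
#4 0x7f→b15/s1 L1-HIT; vc=[3,9]
#5 0x7b→b15/s1 L1-HIT; vc=[3,9]
#6 0x7f→b15/s1 L1-HIT; vc=[3,9]
#7 0x4f→b9/s1 VC-HIT; vc=[3,15]
#8 0x1b→b3/s1 VC-HIT; vc=[9,15]
#9 0x1b→b3/s1 L1-HIT; vc=[9,15]
#10 0x79→b15/s1 VC-HIT; vc=[9,3]
#11 0x78→b15/s1 L1-HIT; vc=[9,3]
#12 0x48→b9/s1 VC-HIT; vc=[15,3]
#13 0x4b→b9/s1 L1-HIT; vc=[15,3]
#14 0x4d→b9/s1 L1-HIT; vc=[15,3]
#15 0x49→b9/s1 L1-HIT; vc=[15,3]

MISSES = 3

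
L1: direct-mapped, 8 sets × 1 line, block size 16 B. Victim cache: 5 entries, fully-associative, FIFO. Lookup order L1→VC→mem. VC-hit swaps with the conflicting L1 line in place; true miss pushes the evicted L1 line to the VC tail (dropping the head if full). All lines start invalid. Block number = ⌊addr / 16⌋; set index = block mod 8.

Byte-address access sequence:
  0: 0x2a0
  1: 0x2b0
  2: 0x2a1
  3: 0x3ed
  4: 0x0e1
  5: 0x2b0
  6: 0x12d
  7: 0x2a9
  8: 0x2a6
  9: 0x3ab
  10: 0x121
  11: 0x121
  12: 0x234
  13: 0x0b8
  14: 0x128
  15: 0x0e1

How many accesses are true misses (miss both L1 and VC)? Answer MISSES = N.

0: 0x2a0 (blk 42, set 2) → MISS  vc=[]
1: 0x2b0 (blk 43, set 3) → MISS  vc=[]
2: 0x2a1 (blk 42, set 2) → L1-HIT  vc=[]
3: 0x3ed (blk 62, set 6) → MISS  vc=[]
4: 0xe1 (blk 14, set 6) → MISS  vc=[62]
5: 0x2b0 (blk 43, set 3) → L1-HIT  vc=[62]
6: 0x12d (blk 18, set 2) → MISS  vc=[62, 42]
7: 0x2a9 (blk 42, set 2) → VC-HIT  vc=[62, 18]
8: 0x2a6 (blk 42, set 2) → L1-HIT  vc=[62, 18]
9: 0x3ab (blk 58, set 2) → MISS  vc=[62, 18, 42]
10: 0x121 (blk 18, set 2) → VC-HIT  vc=[62, 58, 42]
11: 0x121 (blk 18, set 2) → L1-HIT  vc=[62, 58, 42]
12: 0x234 (blk 35, set 3) → MISS  vc=[62, 58, 42, 43]
13: 0xb8 (blk 11, set 3) → MISS  vc=[62, 58, 42, 43, 35]
14: 0x128 (blk 18, set 2) → L1-HIT  vc=[62, 58, 42, 43, 35]
15: 0xe1 (blk 14, set 6) → L1-HIT  vc=[62, 58, 42, 43, 35]

MISSES = 8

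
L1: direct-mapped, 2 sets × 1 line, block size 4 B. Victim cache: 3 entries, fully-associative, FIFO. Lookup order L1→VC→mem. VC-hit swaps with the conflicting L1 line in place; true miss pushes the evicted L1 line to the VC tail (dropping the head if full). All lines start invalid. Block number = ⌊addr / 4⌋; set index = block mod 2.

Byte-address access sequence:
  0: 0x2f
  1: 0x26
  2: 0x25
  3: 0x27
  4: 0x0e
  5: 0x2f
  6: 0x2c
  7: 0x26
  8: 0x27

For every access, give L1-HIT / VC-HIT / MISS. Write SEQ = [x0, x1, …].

SEQ = [MISS, MISS, L1-HIT, L1-HIT, MISS, VC-HIT, L1-HIT, VC-HIT, L1-HIT]

#0 0x2f→b11/s1 MISS; vc=[]
#1 0x26→b9/s1 MISS; vc=[11]
#2 0x25→b9/s1 L1-HIT; vc=[11]
#3 0x27→b9/s1 L1-HIT; vc=[11]
#4 0xe→b3/s1 MISS; vc=[11,9]
#5 0x2f→b11/s1 VC-HIT; vc=[3,9]
#6 0x2c→b11/s1 L1-HIT; vc=[3,9]
#7 0x26→b9/s1 VC-HIT; vc=[3,11]
#8 0x27→b9/s1 L1-HIT; vc=[3,11]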